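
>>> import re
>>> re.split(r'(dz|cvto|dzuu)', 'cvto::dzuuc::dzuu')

['', 'cvto', '::', 'dz', 'uuc::', 'dz', 'uu']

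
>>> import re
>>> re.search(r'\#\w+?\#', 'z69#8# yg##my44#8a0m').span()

(3, 6)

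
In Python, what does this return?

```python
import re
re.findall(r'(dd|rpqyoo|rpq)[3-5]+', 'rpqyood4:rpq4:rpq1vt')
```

['rpq']

Walking the string: at [9:13] match 'rpq4', group 1 = 'rpq'.
`findall` collects group 1 from the one match (1 total).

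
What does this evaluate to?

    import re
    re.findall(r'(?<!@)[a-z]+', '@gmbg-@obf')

['mbg', 'bf']

`(?!…)`/`(?<!…)` only lets a position through if the neighbouring text does NOT match; no characters are consumed.
`findall` yields the raw match text (2 of them) because the pattern has no groups.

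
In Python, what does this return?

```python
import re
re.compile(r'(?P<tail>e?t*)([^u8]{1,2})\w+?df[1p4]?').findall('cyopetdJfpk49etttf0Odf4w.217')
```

[('', 'cy')]

Pattern: optionally a literal 'e', then zero or more of the literal 't' (captured as 'tail'); then 1 to 2 of any character except [u8] (captured); then one or more of a word character (lazy); then the literal 'df', then optionally one of [1p4].
Multiple groups make `findall` return tuples — one 2-tuple for the one match.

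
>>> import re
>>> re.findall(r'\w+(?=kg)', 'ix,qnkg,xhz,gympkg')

['qn', 'gymp']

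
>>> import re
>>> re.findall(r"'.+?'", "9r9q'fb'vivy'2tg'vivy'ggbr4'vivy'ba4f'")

Because the quantifier is non-greedy, it stops expanding at the earliest point where the rest of the pattern can succeed.
No capturing groups, so `findall` returns the 4 full match strings.

["'fb'", "'2tg'", "'ggbr4'", "'ba4f'"]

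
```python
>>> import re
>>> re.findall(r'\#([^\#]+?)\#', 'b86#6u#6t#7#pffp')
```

`findall` collects group 1 from each match (2 total).

['6u', '7']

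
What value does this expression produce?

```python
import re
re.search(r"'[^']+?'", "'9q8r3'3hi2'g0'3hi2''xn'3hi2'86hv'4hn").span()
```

Unlike `match`, `search` isn't anchored — it looks for the pattern anywhere in the string.
The match spans [0:7] → "'9q8r3'".

(0, 7)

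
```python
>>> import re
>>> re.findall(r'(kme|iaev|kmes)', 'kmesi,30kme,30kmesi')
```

Alternation isn't longest-match — the leftmost alternative that fits at this position is chosen.
`findall` collects group 1 from each match (3 total).

['kme', 'kme', 'kme']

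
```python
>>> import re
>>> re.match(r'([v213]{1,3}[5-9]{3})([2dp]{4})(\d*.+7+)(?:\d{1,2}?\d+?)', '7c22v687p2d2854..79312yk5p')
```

None

This matches 1 to 3 of one of [v213], then exactly 3 of a character in [5-9] (captured); then exactly 4 of one of [2dp] (captured); then zero or more of a digit, then one or more of any character, then one or more of the literal '7' (captured); then 1 to 2 of a digit (lazy), then one or more of a digit (lazy) (non-capturing group).
`re.match` won't scan ahead — the pattern has to work from the very first character.
Here position 0 doesn't satisfy it, so the call returns None.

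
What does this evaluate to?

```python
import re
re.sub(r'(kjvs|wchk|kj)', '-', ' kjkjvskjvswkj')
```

' ---w-'

`|` is ordered: at each position the engine commits to the first alternative that works.
Matches: at [1:3] → 'kj'; at [3:7] → 'kjvs'; at [7:11] → 'kjvs'; at [12:14] → 'kj'.
`sub` substitutes '-' at each match site.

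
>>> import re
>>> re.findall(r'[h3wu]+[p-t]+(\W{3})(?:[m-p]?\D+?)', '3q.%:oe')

The pattern matches one or more of one of [h3wu], then one or more of a character in [p-t]; then exactly 3 of a non-word character (captured); then optionally a character in [m-p], then one or more of a non-digit (lazy) (non-capturing group).
With a single group, `findall` returns only what that group captured — 1 item.

['.%:']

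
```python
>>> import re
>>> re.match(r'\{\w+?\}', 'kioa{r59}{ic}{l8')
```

None

`re.match` won't scan ahead — the pattern has to work from the very first character.
Here the pattern fails at index 0, so the call returns None.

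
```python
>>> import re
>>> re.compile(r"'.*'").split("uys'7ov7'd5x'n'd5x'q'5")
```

['uys', '5']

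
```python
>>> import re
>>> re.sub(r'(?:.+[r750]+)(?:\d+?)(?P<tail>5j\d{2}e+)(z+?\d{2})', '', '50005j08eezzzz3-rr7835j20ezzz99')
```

This matches one or more of any character, then one or more of one of [r750] (non-capturing group); then one or more of a digit (lazy) (non-capturing group); then the literal '5j', then exactly 2 of a digit, then one or more of a literal 'e' (captured as 'tail'); then one or more of a literal 'z' (lazy), then exactly 2 of a digit (captured).
Each match is replaced by ''.

''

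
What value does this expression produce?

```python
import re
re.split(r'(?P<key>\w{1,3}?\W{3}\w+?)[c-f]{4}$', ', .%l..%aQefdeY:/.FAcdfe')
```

This matches 1 to 3 of a word character (lazy), then exactly 3 of a non-word character, then one or more of a word character (lazy) (captured as 'key'); then exactly 4 of a character in [c-f]; then anchored at the end.
Matches to split on: at [12:24] → 'deY:/.FAcdfe'.
The group in the pattern means `split` returns the separators' captures alongside the pieces.

[', .%l..%aQef', 'deY:/.FA', '']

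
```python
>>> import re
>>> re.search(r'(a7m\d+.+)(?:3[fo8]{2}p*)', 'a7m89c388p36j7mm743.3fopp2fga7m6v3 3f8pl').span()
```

(0, 39)

The pattern matches the literal 'a7m', then one or more of a digit, then one or more of any character (captured); then the literal '3', then exactly 2 of one of [fo8], then zero or more of a literal 'p' (non-capturing group).
`re.search` tries every starting position until one works.
The match spans [0:39] → 'a7m89c388p36j7mm743.3fopp2fga7m6v3 3f8p'.
Captured: group 1 = 'a7m89c388p36j7mm743.3fopp2fga7m6v3 '.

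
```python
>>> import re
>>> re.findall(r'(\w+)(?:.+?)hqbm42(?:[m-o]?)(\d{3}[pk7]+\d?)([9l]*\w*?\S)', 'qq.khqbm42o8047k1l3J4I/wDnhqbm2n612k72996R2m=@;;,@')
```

[('qq', '8047k1', 'l3')]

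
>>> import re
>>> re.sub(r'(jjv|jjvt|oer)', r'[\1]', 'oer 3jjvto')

'[oer] 3[jjv]to'

Alternation isn't longest-match — the leftmost alternative that fits at this position is chosen.
Matches: at [0:3] → 'oer'; at [5:8] → 'jjv'.
Each match is replaced using the text its own group 1 captured.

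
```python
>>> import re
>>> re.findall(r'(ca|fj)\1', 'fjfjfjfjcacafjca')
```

After group 1 captures some text, `\1` only succeeds where that same text appears again.
Walking the string: at [0:4] match 'fjfj', group 1 = 'fj'; at [4:8] match 'fjfj', group 1 = 'fj'; at [8:12] match 'caca', group 1 = 'ca'.
Because there's exactly one group, `findall` drops the full match and keeps group 1 from each hit.

['fj', 'fj', 'ca']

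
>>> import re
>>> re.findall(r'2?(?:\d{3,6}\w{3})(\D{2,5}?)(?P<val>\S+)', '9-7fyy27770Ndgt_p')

This matches optionally a literal '2'; then 3 to 6 of a digit, then exactly 3 of a word character (non-capturing group); then 2 to 5 of a non-digit (lazy) (captured); then one or more of a non-whitespace character (captured as 'val').
Scanning left to right: at [6:17] match '27770Ndgt_p', groups = ('t_', 'p').
Multiple groups make `findall` return tuples — one 2-tuple for the one match.

[('t_', 'p')]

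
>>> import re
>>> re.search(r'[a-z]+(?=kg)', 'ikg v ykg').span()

(0, 1)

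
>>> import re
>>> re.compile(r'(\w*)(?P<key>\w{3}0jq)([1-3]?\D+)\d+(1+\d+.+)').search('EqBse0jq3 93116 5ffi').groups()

('Eq', 'Bse0jq', '3 ', '16 5ffi')

Pattern: zero or more of a word character (captured); then exactly 3 of a word character, then the literal '0jq' (captured as 'key'); then optionally a character in [1-3], then one or more of a non-digit (captured); then one or more of a digit; then one or more of the literal '1', then one or more of a digit, then one or more of any character (captured).
`search` walks the string left to right and returns the first match it finds.
The match spans [0:20] → 'EqBse0jq3 93116 5ffi'.
Captured: group 1 = 'Eq', group 2 = 'Bse0jq', group 3 = '3 ', group 4 = '16 5ffi'.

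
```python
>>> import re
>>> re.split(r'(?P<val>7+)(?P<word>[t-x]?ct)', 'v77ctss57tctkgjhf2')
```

['v', '77', 'ct', 'ss5', '7', 'tct', 'kgjhf2']

Because the pattern has a capturing group, `split` also inserts each captured text between the pieces.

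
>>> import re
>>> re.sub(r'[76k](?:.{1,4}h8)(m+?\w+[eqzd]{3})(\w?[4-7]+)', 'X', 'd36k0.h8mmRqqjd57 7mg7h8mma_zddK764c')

'd36k0.h8mmRqqjd57 Xc'

This matches one of [76k]; then 1 to 4 of any character, then the literal 'h8' (non-capturing group); then one or more of a literal 'm' (lazy), then one or more of a word character, then exactly 3 of one of [eqzd] (captured); then optionally a word character, then one or more of a character in [4-7] (captured).
Matches: at [18:35] → '7mg7h8mma_zddK764'.
`sub` substitutes 'X' at each match site.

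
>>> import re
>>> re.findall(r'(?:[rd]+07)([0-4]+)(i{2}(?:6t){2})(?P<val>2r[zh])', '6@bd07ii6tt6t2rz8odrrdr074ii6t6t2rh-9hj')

[('4', 'ii6t6t', '2rh')]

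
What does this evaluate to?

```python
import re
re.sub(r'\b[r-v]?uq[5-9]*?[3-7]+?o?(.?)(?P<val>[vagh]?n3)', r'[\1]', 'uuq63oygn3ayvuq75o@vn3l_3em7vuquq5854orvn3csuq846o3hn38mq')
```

'[y]ayvuq75o@vn3l_3em7vuquq5854orvn3csuq846o3hn38mq'

The pattern matches a word boundary (`\b`, zero-width); then optionally a character in [r-v]; then the literal 'uq', then zero or more of a character in [5-9] (lazy), then one or more of a character in [3-7] (lazy); then optionally a literal 'o'; then optionally any character (captured); then optionally one of [vagh], then the literal 'n3' (captured as 'val').
Matches: at [0:10] → 'uuq63oygn3'.
`\1` in the replacement pulls in group 1's text for each match.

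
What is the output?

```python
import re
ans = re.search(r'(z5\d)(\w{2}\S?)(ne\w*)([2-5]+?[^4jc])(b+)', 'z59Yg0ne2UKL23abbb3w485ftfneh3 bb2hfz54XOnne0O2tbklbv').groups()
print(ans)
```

Pattern: the literal 'z5', then a digit (captured); then exactly 2 of a word character, then optionally a non-whitespace character (captured); then the literal 'ne', then zero or more of a word character (captured); then one or more of a character in [2-5] (lazy), then any character except [4jc] (captured); then one or more of a literal 'b' (captured).
`re.search` tries every starting position until one works.
The match spans [0:33] → 'z59Yg0ne2UKL23abbb3w485ftfneh3 bb'.
Captured: group 1 = 'z59', group 2 = 'Yg0', group 3 = 'ne2UKL23abbb3w485ftfneh', group 4 = '3 ', group 5 = 'bb'.

('z59', 'Yg0', 'ne2UKL23abbb3w485ftfneh', '3 ', 'bb')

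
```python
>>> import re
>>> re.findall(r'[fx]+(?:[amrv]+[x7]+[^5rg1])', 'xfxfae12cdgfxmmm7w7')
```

The pattern matches one or more of one of [fx]; then one or more of one of [amrv], then one or more of one of [x7], then any character except [5rg1] (non-capturing group).
Scanning left to right: at [11:18] → 'fxmmm7w'.
`findall` yields the raw match text (1 of them) because the pattern has no groups.

['fxmmm7w']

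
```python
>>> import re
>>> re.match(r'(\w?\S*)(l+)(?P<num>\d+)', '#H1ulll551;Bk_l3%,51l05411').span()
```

(0, 26)

Pattern: optionally a word character, then zero or more of a non-whitespace character (captured); then one or more of a literal 'l' (captured); then one or more of a digit (captured as 'num').
`re.match` only tries the pattern at the start of the string.
The match spans [0:26] → '#H1ulll551;Bk_l3%,51l05411'.
Captured: group 1 = '#H1ulll551;Bk_l3%,51', group 2 = 'l', group 3 = '05411'.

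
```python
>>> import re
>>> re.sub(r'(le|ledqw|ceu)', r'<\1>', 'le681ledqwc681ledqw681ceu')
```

'<le>681<le>dqwc681<le>dqw681<ceu>'

Alternation isn't longest-match — the leftmost alternative that fits at this position is chosen.
Each match is replaced using the text its own group 1 captured.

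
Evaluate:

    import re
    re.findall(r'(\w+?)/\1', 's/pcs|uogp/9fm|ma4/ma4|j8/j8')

After group 1 captures some text, `\1` only succeeds where that same text appears again.
One capturing group, so `findall` returns just the captured substring from each match — 2 in all.

['ma4', 'j8']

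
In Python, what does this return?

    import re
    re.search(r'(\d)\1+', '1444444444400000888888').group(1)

'4'

The match spans [1:11] → '4444444444'.
Captured: group 1 = '4'.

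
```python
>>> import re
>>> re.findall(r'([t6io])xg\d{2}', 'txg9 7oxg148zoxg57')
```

['o', 'o']

This matches one of [t6io] (captured); then the literal 'xg', then exactly 2 of a digit.
Walking the string: at [6:11] match 'oxg14', group 1 = 'o'; at [13:18] match 'oxg57', group 1 = 'o'.
With a single group, `findall` returns only what that group captured — 2 items.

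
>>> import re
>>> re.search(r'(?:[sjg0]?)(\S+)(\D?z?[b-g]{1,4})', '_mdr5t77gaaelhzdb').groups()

Pattern: optionally one of [sjg0] (non-capturing group); then one or more of a non-whitespace character (captured); then optionally a non-digit, then optionally a literal 'z', then 1 to 4 of a character in [b-g] (captured).
`re.search` scans for the first position where the pattern succeeds.
The match spans [0:17] → '_mdr5t77gaaelhzdb'.
Captured: group 1 = '_mdr5t77gaaelhzd', group 2 = 'b'.

('_mdr5t77gaaelhzd', 'b')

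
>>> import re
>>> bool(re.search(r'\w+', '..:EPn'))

True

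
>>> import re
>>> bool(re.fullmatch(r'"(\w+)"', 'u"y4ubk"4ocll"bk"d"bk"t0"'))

`re.fullmatch` is like wrapping the pattern in `^…$` (in single-line mode).
Here the pattern can't cover the whole string, so the call returns None, and `bool(None)` is False.

False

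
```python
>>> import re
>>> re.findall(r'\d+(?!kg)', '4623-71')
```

The negative lookahead/lookbehind blocks any match where the forbidden context is present.
Walking the string: at [0:4] → '4623'; at [5:7] → '71'.
`findall` yields the raw match text (2 of them) because the pattern has no groups.

['4623', '71']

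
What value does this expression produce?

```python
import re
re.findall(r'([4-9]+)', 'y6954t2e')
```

['6954']

This matches one or more of a character in [4-9] (captured).
With a single group, `findall` returns only what that group captured — 1 item.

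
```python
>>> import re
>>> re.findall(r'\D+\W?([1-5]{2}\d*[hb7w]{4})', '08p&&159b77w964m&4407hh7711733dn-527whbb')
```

The pattern matches one or more of a non-digit, then optionally a non-word character; then exactly 2 of a character in [1-5], then zero or more of a digit, then exactly 4 of one of [hb7w] (captured).
One capturing group, so `findall` returns just the captured substring from each match — 3 in all.

['159b77w', '4407hh77', '527whbb']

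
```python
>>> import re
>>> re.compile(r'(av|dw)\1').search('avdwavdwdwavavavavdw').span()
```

(6, 10)

A backreference is literal: `\1` must see the identical characters the first group matched.
`re.search` tries every starting position until one works.
The match spans [6:10] → 'dwdw'.
Captured: group 1 = 'dw'.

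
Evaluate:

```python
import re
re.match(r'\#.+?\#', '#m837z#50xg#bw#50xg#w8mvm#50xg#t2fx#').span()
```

`re.match` won't scan ahead — the pattern has to work from the very first character.
The match spans [0:7] → '#m837z#'.

(0, 7)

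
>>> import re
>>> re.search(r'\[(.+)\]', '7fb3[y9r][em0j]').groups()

('y9r][em0j',)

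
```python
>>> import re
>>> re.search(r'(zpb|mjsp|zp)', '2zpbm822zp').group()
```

'zpb'

The regex engine tests alternatives in the order written; an earlier branch that matches wins even if a later one would match more.
`re.search` tries every starting position until one works.
The match spans [1:4] → 'zpb'.
Captured: group 1 = 'zpb'.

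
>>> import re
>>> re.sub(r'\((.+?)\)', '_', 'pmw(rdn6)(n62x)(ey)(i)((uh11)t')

With the lazy modifier that quantifier settles for the fewest repetitions that let the rest of the pattern succeed (the atoms after it are unaffected and can still be greedy).
Matches: at [3:9] → '(rdn6)'; at [9:15] → '(n62x)'; at [15:19] → '(ey)'; at [19:22] → '(i)'; at [22:29] → '((uh11)'.
Each match is replaced by '_'.

'pmw_____t'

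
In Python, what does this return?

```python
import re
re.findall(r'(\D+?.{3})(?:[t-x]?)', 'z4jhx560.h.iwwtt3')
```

This matches one or more of a non-digit (lazy), then exactly 3 of any character (captured); then optionally a character in [t-x] (non-capturing group).
Lazy quantifiers expand one character at a time until the remainder of the pattern can match.
Walking the string: at [0:5] match 'z4jhx', group 1 = 'z4jh'; at [8:13] match '.h.iw', group 1 = '.h.i'; at [13:17] match 'wtt3', group 1 = 'wtt3'.
Because there's exactly one group, `findall` drops the full match and keeps group 1 from each hit.

['z4jh', '.h.i', 'wtt3']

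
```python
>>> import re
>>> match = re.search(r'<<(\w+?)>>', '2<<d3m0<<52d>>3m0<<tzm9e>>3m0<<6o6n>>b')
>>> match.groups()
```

The match spans [7:14] → '<<52d>>'.
Captured: group 1 = '52d'.

('52d',)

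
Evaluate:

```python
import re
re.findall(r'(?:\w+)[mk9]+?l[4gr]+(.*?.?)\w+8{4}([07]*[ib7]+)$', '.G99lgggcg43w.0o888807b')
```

[('cg43w.', '07b')]

The pattern matches one or more of a word character (non-capturing group); then one or more of one of [mk9] (lazy), then the literal 'l', then one or more of one of [4gr]; then zero or more of any character (lazy), then optionally any character (captured); then one or more of a word character; then exactly 4 of a literal '8'; then zero or more of one of [07], then one or more of one of [ib7] (captured); then anchored at the end.
The `?` after the quantifier makes it lazy — it takes as little as possible before letting the rest of the pattern try.
Walking the string: at [1:23] match 'G99lgggcg43w.0o888807b', groups = ('cg43w.', '07b').
`findall` packs the 2 group values into a tuple for every match.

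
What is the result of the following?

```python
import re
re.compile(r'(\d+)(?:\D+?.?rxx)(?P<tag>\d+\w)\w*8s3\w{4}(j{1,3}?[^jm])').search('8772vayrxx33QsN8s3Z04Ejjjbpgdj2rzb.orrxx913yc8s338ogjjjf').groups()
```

The pattern matches one or more of a digit (captured); then one or more of a non-digit (lazy), then optionally any character, then the literal 'rxx' (non-capturing group); then one or more of a digit, then a word character (captured as 'tag'); then zero or more of a word character, then the literal '8s3', then exactly 4 of a word character; then 1 to 3 of the literal 'j' (lazy), then any character except [jm] (captured).
`re.search` scans for the first position where the pattern succeeds.
The match spans [0:26] → '8772vayrxx33QsN8s3Z04Ejjjb'.
Captured: group 1 = '8772', group 2 = '33Q', group 3 = 'jjjb'.

('8772', '33Q', 'jjjb')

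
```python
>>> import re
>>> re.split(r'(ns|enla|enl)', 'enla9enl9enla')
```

`|` is ordered: at each position the engine commits to the first alternative that works.
Matches to split on: at [0:4] → 'enla'; at [5:8] → 'enl'; at [9:13] → 'enla'.
The group in the pattern means `split` returns the separators' captures alongside the pieces.

['', 'enla', '9', 'enl', '9', 'enla', '']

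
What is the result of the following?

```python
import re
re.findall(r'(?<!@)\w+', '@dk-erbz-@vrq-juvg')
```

['k', 'erbz', 'rq', 'juvg']

Because the assertion is negative and zero-width, positions next to the forbidden text are skipped.
`findall` yields the raw match text (4 of them) because the pattern has no groups.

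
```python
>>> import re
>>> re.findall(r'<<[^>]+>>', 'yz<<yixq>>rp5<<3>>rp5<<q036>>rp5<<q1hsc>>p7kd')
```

['<<yixq>>', '<<3>>', '<<q036>>', '<<q1hsc>>']

With no groups in the pattern, `findall` gives back each whole match — 4 here.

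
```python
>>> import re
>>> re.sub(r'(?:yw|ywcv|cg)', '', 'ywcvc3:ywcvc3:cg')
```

'cvc3:cvc3:'

The regex engine tests alternatives in the order written; an earlier branch that matches wins even if a later one would match more.
Matches: at [0:2] → 'yw'; at [7:9] → 'yw'; at [14:16] → 'cg'.
`sub` substitutes '' at each match site.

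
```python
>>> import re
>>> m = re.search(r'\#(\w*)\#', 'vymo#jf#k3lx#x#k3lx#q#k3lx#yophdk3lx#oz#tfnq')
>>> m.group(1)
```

The match spans [4:8] → '#jf#'.
Captured: group 1 = 'jf'.

'jf'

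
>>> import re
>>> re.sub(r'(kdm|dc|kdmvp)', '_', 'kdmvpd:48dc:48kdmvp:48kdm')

'_vpd:48_:48_vp:48_'

The regex engine tests alternatives in the order written; an earlier branch that matches wins even if a later one would match more.
`sub` substitutes '_' at each match site.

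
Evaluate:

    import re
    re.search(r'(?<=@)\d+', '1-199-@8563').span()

(7, 11)

The lookaround is zero-width — it requires the adjacent text to match without consuming it, so the asserted text isn't part of the match.
`re.search` tries every starting position until one works.
The match spans [7:11] → '8563'.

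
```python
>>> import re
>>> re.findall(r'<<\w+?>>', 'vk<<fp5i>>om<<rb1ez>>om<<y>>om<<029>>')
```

['<<fp5i>>', '<<rb1ez>>', '<<y>>', '<<029>>']

Matches: at [2:10] → '<<fp5i>>'; at [12:21] → '<<rb1ez>>'; at [23:28] → '<<y>>'; at [30:37] → '<<029>>'.
Since nothing is captured, `findall` lists the 4 matched substrings directly.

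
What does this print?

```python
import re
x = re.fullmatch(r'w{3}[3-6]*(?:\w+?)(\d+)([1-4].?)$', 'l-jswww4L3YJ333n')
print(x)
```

`re.fullmatch` is like wrapping the pattern in `^…$` (in single-line mode).
Here there's no way to consume every character, so the call returns None.

None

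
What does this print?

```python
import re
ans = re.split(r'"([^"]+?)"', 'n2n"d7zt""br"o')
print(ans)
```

['n2n', 'd7zt', '', 'br', 'o']

Matches to split on: at [3:9] → '"d7zt"'; at [9:13] → '"br"'.
With a capturing group present, the delimiter's captured portion is kept in the result list.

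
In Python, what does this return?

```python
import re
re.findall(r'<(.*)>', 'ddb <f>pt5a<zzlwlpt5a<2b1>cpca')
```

`findall` collects group 1 from the one match (1 total).

['f>pt5a<zzlwlpt5a<2b1']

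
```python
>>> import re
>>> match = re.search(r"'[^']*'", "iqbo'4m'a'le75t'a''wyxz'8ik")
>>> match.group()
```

"'4m'"

`re.search` scans for the first position where the pattern succeeds.
The match spans [4:8] → "'4m'".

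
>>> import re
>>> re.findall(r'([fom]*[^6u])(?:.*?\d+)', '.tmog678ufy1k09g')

This matches zero or more of one of [fom], then any character except [6u] (captured); then zero or more of any character (lazy), then one or more of a digit (non-capturing group).
Walking the string: at [0:8] match '.tmog678', group 1 = '.'; at [9:12] match 'fy1', group 1 = 'fy'; at [12:15] match 'k09', group 1 = 'k'.
`findall` collects group 1 from each match (3 total).

['.', 'fy', 'k']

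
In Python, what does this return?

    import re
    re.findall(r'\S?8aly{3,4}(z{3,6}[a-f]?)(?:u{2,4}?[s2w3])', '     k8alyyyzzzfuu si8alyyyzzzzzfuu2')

['zzzzzf']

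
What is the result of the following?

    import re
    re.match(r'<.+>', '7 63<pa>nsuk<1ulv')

`re.match` won't scan ahead — the pattern has to work from the very first character.
Here the string doesn't start with a match, so the call returns None.

None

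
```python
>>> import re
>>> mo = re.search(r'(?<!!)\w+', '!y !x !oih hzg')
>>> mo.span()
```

`(?!…)`/`(?<!…)` only lets a position through if the neighbouring text does NOT match; no characters are consumed.
`re.search` scans for the first position where the pattern succeeds.
The match spans [8:10] → 'ih'.

(8, 10)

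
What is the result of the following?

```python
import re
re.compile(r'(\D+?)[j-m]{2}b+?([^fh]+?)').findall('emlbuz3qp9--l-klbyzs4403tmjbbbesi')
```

[('e', 'u'), ('--l-', 'y'), ('t', 'b')]

This matches one or more of a non-digit (lazy) (captured); then exactly 2 of a character in [j-m], then one or more of a literal 'b' (lazy); then one or more of any character except [fh] (lazy) (captured).
With the lazy modifier that quantifier settles for the fewest repetitions that let the rest of the pattern succeed (the atoms after it are unaffected and can still be greedy).
Matches: at [0:5] match 'emlbu', groups = ('e', 'u'); at [10:18] match '--l-klby', groups = ('--l-', 'y'); at [24:29] match 'tmjbb', groups = ('t', 'b').
With 2 capturing groups, `findall` returns a 2-tuple per match.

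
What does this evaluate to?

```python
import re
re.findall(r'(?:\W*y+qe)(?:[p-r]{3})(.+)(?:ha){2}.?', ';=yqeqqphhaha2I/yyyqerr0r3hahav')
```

['hhaha2I/yyyqerr0r3']

This matches zero or more of a non-word character, then one or more of the literal 'y', then the literal 'qe' (non-capturing group); then exactly 3 of a character in [p-r] (non-capturing group); then one or more of any character (captured); then the literal 'ha' repeated 2 times, then optionally any character.
Scanning left to right: at [0:31] match ';=yqeqqphhaha2I/yyyqerr0r3hahav', group 1 = 'hhaha2I/yyyqerr0r3'.
Because there's exactly one group, `findall` drops the full match and keeps group 1 from the one hit.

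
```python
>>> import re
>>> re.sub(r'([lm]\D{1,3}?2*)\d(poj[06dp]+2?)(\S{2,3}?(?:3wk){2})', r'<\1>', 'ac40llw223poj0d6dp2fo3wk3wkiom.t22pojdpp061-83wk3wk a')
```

'ac40<llw22>io<m.t2> a'

The pattern matches one of [lm], then 1 to 3 of a non-digit (lazy), then zero or more of the literal '2' (captured); then a digit; then the literal 'poj', then one or more of one of [06dp], then optionally the literal '2' (captured); then 2 to 3 of a non-whitespace character (lazy), then the literal '3wk' repeated 2 times (captured).
Matches: at [4:27] → 'llw223poj0d6dp2fo3wk3wk'; at [29:51] → 'm.t22pojdpp061-83wk3wk'.
Each match is replaced using the text its own group 1 captured.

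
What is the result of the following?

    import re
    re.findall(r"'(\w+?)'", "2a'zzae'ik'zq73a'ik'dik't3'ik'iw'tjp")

['zzae', 'zq73a', 'dik', 'ik']

Matches: at [2:8] match "'zzae'", group 1 = 'zzae'; at [10:17] match "'zq73a'", group 1 = 'zq73a'; at [19:24] match "'dik'", group 1 = 'dik'; at [26:30] match "'ik'", group 1 = 'ik'.
With a single group, `findall` returns only what that group captured — 4 items.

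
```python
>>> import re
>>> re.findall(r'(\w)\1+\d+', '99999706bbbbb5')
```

A backreference is literal: `\1` must see the identical characters the first group matched.
One capturing group, so `findall` returns just the captured substring from each match — 2 in all.

['9', 'b']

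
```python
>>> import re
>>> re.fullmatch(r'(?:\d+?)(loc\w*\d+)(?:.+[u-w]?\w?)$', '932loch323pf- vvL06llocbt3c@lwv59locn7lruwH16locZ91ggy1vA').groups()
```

Pattern: one or more of a digit (lazy) (non-capturing group); then the literal 'loc', then zero or more of a word character, then one or more of a digit (captured); then one or more of any character, then optionally a character in [u-w], then optionally a word character (non-capturing group); then anchored at the end.
`re.fullmatch` is like wrapping the pattern in `^…$` (in single-line mode).
The match spans [0:57] → '932loch323pf- vvL06llocbt3c@lwv59locn7lruwH16locZ91ggy1vA'.
Captured: group 1 = 'loch323'.

('loch323',)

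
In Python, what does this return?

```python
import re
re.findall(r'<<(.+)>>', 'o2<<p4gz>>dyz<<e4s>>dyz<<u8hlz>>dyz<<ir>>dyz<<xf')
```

['p4gz>>dyz<<e4s>>dyz<<u8hlz>>dyz<<ir']

Matches: at [2:41] match '<<p4gz>>dyz<<e4s>>dyz<<u8hlz>>dyz<<ir>>', group 1 = 'p4gz>>dyz<<e4s>>dyz<<u8hlz>>dyz<<ir'.
With a single group, `findall` returns only what that group captured — 1 item.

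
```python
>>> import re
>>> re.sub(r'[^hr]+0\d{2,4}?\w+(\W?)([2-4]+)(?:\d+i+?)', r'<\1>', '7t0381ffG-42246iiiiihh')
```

The `?` after the quantifier makes it lazy — it takes as little as possible before letting the rest of the pattern try.
The replacement refers to a captured group, so each match is rewritten using its own captured text.

'<->iiiihh'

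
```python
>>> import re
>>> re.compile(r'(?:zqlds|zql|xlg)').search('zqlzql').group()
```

'zql'

`re.search` tries every starting position until one works.
The match spans [0:3] → 'zql'.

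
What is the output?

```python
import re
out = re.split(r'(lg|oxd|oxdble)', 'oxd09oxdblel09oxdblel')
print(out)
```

['', 'oxd', '09', 'oxd', 'blel09', 'oxd', 'blel']

`|` is ordered: at each position the engine commits to the first alternative that works.
Matches to split on: at [0:3] → 'oxd'; at [5:8] → 'oxd'; at [14:17] → 'oxd'.
With a capturing group present, the delimiter's captured portion is kept in the result list.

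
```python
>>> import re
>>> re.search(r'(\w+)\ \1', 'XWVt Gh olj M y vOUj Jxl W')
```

The backreference `\1` re-matches whatever the first group consumed, character for character.
`re.search` scans for the first position where the pattern succeeds.
Here the pattern never matches, so the call returns None.

None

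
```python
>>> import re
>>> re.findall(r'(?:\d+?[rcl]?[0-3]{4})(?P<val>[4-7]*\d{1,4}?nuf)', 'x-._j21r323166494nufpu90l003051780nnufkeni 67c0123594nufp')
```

['66494nuf', '594nuf']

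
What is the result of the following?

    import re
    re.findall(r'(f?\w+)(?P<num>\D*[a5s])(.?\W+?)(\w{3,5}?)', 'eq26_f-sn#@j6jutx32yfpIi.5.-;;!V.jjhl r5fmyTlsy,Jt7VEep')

[('eq26_f', '-s', 'n#@', 'j6j'), ('r5fmyTl', 's', 'y,', 'Jt7')]

The pattern matches optionally the literal 'f', then one or more of a word character (captured); then zero or more of a non-digit, then one of [a5s] (captured as 'num'); then optionally any character, then one or more of a non-word character (lazy) (captured); then 3 to 5 of a word character (lazy) (captured).
Walking the string: at [0:14] match 'eq26_f-sn#@j6j', groups = ('eq26_f', '-s', 'n#@', 'j6j'); at [38:51] match 'r5fmyTlsy,Jt7', groups = ('r5fmyTl', 's', 'y,', 'Jt7').
`findall` packs the 4 group values into a tuple for every match.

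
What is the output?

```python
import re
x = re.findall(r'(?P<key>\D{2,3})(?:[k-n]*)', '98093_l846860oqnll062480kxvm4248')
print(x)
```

['_l', 'oqn', 'kxv']

`findall` collects group 1 from each match (3 total).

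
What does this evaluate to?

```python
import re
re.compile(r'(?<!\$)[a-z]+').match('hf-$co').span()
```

`(?!…)`/`(?<!…)` only lets a position through if the neighbouring text does NOT match; no characters are consumed.
With `match`, the pattern is implicitly anchored at the beginning.
The match spans [0:2] → 'hf'.

(0, 2)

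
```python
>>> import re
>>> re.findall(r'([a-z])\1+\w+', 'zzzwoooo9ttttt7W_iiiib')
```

['z']

A backreference is literal: `\1` must see the identical characters the first group matched.
Because there's exactly one group, `findall` drops the full match and keeps group 1 from the one hit.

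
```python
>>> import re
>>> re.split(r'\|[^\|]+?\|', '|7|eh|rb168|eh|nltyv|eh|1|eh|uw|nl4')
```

['', 'eh', 'eh', 'eh', 'eh', 'nl4']

Matches to split on: at [0:3] → '|7|'; at [5:12] → '|rb168|'; at [14:21] → '|nltyv|'; at [23:26] → '|1|'; at [28:32] → '|uw|'.
`split` removes every match and returns the 6 fragments in between.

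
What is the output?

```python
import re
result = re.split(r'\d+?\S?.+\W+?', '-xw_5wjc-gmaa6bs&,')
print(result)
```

['-xw_', '']

The pattern matches one or more of a digit (lazy); then optionally a non-whitespace character, then one or more of any character; then one or more of a non-word character (lazy).
Matches to split on: at [4:18] → '5wjc-gmaa6bs&,'.
The string is cut at each match, leaving 2 pieces.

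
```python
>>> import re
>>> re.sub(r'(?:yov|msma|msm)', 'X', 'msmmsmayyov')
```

'XXyX'

Alternation tries branches left to right and keeps the first one that lets the overall match succeed at that position.
Matches: at [0:3] → 'msm'; at [3:7] → 'msma'; at [8:11] → 'yov'.
`sub` substitutes 'X' at each match site.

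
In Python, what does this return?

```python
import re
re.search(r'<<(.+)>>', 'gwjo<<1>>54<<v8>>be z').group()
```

The match spans [4:17] → '<<1>>54<<v8>>'.

'<<1>>54<<v8>>'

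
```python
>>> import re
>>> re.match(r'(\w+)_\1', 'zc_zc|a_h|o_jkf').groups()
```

The match spans [0:5] → 'zc_zc'.
Captured: group 1 = 'zc'.

('zc',)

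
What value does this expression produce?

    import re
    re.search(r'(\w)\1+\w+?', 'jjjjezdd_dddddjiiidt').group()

'jjjje'

The backreference `\1` re-matches whatever the first group consumed, character for character.
`re.search` scans for the first position where the pattern succeeds.
The match spans [0:5] → 'jjjje'.
Captured: group 1 = 'j'.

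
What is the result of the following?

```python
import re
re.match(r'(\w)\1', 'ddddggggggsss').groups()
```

('d',)

`\1` is not a pattern — it's the concrete string captured by group 1, re-applied verbatim.
With `match`, the pattern is implicitly anchored at the beginning.
The match spans [0:2] → 'dd'.
Captured: group 1 = 'd'.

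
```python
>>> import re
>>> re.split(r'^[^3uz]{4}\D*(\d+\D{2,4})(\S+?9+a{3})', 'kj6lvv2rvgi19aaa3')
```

['', '2rvgi', '19aaa', '3']

The pattern matches anchored at the start of the string; then exactly 4 of any character except [3uz], then zero or more of a non-digit; then one or more of a digit, then 2 to 4 of a non-digit (captured); then one or more of a non-whitespace character (lazy), then one or more of a literal '9', then exactly 3 of the literal 'a' (captured).
Matches to split on: at [0:16] → 'kj6lvv2rvgi19aaa'.
Because the pattern has a capturing group, `split` also inserts each captured text between the pieces.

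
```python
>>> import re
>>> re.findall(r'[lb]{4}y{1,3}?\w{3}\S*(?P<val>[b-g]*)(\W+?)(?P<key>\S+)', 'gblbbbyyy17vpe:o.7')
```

[('', '.', '7')]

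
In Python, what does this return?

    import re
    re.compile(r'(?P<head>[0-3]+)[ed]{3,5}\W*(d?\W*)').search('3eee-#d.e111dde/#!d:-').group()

Pattern: one or more of a character in [0-3] (captured as 'head'); then 3 to 5 of one of [ed], then zero or more of a non-word character; then optionally a literal 'd', then zero or more of a non-word character (captured).
The match spans [0:8] → '3eee-#d.'.

'3eee-#d.'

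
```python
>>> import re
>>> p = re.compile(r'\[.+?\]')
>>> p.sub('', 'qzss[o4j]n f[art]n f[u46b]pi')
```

'qzssn fn fpi'

With the lazy modifier that quantifier settles for the fewest repetitions that let the rest of the pattern succeed (the atoms after it are unaffected and can still be greedy).
Matches: at [4:9] → '[o4j]'; at [12:17] → '[art]'; at [20:26] → '[u46b]'.
`sub` substitutes '' at each match site.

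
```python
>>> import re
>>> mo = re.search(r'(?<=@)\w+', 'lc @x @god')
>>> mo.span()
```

The `(?=…)`/`(?<=…)` assertion just peeks at neighbouring text; it doesn't advance the match position.
`search` walks the string left to right and returns the first match it finds.
The match spans [4:5] → 'x'.

(4, 5)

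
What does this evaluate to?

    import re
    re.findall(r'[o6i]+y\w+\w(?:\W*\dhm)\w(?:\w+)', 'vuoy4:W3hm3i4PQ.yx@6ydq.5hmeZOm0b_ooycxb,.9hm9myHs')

['6ydq.5hmeZOm0b_ooycxb']

The pattern matches one or more of one of [o6i]; then the literal 'y', then one or more of a word character, then a word character; then zero or more of a non-word character, then a digit, then the literal 'hm' (non-capturing group); then a word character; then one or more of a word character (non-capturing group).
Matches: at [19:40] → '6ydq.5hmeZOm0b_ooycxb'.
Since nothing is captured, `findall` lists the 1 matched substring directly.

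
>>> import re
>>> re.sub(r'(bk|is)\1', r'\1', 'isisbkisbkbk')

'isbkisbk'

The backreference `\1` re-matches whatever the first group consumed, character for character.
Matches: at [0:4] → 'isis'; at [8:12] → 'bkbk'.
The replacement refers to a captured group, so each match is rewritten using its own captured text.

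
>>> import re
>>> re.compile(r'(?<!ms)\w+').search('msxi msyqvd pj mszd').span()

(0, 4)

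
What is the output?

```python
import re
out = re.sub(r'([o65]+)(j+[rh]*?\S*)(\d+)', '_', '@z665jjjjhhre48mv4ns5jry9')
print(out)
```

@z_

Every occurrence is swapped for '_'.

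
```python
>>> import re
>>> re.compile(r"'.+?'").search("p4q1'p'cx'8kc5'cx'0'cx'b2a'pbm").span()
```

(4, 7)

Lazy quantifiers expand one character at a time until the remainder of the pattern can match.
`re.search` scans for the first position where the pattern succeeds.
The match spans [4:7] → "'p'".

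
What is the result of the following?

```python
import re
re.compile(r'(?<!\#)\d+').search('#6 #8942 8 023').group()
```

A negative assertion filters positions out without eating any characters.
`re.search` scans for the first position where the pattern succeeds.
The match spans [5:8] → '942'.

'942'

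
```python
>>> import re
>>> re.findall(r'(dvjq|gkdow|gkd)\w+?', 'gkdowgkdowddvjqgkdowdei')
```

['gkdow', 'dvjq']

Alternation tries branches left to right and keeps the first one that lets the overall match succeed at that position.
`findall` collects group 1 from each match (2 total).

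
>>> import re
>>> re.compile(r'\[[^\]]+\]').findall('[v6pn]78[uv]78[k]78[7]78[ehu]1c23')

['[v6pn]', '[uv]', '[k]', '[7]', '[ehu]']

`findall` yields the raw match text (5 of them) because the pattern has no groups.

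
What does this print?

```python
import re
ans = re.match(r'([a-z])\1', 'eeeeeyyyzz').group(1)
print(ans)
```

e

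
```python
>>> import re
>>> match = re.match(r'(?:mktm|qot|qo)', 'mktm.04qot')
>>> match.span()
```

(0, 4)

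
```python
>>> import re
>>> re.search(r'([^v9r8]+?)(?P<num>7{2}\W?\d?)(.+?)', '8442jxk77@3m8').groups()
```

The match spans [1:12] → '442jxk77@3m'.
Captured: group 1 = '442jxk', group 2 = '77@3', group 3 = 'm'.

('442jxk', '77@3', 'm')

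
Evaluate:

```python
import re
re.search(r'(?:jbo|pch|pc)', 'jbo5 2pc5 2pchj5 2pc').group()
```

`re.search` tries every starting position until one works.
The match spans [0:3] → 'jbo'.

'jbo'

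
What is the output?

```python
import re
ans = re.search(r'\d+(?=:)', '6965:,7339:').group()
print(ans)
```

6965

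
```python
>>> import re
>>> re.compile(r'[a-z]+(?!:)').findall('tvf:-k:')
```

['tv']

A negative assertion filters positions out without eating any characters.
No capturing groups, so `findall` returns the 1 full match string.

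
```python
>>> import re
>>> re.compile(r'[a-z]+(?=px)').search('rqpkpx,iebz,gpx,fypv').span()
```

(0, 4)

Because the assertion is zero-width, the text it checks is not consumed and won't appear in the result.
Unlike `match`, `search` isn't anchored — it looks for the pattern anywhere in the string.
The match spans [0:4] → 'rqpk'.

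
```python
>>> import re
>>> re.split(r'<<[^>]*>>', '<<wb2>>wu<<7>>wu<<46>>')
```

Matches to split on: at [0:7] → '<<wb2>>'; at [9:14] → '<<7>>'; at [16:22] → '<<46>>'.
The string is cut at each match, leaving 4 pieces.

['', 'wu', 'wu', '']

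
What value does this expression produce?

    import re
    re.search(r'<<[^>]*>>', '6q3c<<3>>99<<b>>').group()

'<<3>>'

The match spans [4:9] → '<<3>>'.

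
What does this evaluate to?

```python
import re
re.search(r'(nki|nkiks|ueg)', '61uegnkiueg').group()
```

The match spans [2:5] → 'ueg'.

'ueg'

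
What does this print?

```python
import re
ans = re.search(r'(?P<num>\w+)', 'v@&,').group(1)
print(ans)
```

This matches one or more of a word character (captured as 'num').
`search` walks the string left to right and returns the first match it finds.
The match spans [0:1] → 'v'.
Captured: group 1 = 'v'.

v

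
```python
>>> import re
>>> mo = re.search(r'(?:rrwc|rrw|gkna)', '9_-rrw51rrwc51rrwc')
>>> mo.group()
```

`re.search` scans for the first position where the pattern succeeds.
The match spans [3:6] → 'rrw'.

'rrw'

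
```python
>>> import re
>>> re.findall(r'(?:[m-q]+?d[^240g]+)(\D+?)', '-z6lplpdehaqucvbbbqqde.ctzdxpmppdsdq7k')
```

The pattern matches one or more of a character in [m-q] (lazy), then a literal 'd', then one or more of any character except [240g] (non-capturing group); then one or more of a non-digit (lazy) (captured).
`findall` collects group 1 from the one match (1 total).

['k']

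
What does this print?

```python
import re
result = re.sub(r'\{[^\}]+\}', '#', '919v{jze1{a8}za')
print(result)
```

Matches: at [4:13] → '{jze1{a8}'.
`sub` substitutes '#' at each match site.

919v#za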